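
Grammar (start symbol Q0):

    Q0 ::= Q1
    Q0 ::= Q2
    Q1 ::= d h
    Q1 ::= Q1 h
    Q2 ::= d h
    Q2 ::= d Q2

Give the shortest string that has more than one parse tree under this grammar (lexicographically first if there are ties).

d h

length 2: d h has 2 parse trees

Two derivations of d h:
  Q0 ⇒ Q1 ⇒ d h
  Q0 ⇒ Q2 ⇒ d h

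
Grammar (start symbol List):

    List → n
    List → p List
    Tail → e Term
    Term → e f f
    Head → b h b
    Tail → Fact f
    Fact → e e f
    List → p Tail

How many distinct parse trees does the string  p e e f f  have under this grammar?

Parse trees for p e e f f:
  [List p [Tail e [Term e f f]]]
  [List p [Tail [Fact e e f] f]]

2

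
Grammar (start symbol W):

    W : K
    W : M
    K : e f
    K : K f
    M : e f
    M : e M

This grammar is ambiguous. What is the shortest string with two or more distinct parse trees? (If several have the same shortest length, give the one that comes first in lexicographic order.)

length 2: e f has 2 parse trees

Two derivations of e f:
  W ⇒ K ⇒ e f
  W ⇒ M ⇒ e f

e f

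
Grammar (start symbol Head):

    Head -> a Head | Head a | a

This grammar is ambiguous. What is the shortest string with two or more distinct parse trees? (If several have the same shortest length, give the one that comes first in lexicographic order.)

a a

length 1: no string has ≥2 trees
length 2: a a has 2 parse trees

Two derivations of a a:
  Head ⇒ a Head ⇒ a a
  Head ⇒ Head a ⇒ a a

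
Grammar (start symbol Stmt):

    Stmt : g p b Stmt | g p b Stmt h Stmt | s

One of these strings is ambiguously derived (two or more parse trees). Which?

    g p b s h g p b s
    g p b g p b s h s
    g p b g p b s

g p b s h g p b s: 1 tree
g p b g p b s h s: 2 trees
g p b g p b s: 1 tree

g p b g p b s h s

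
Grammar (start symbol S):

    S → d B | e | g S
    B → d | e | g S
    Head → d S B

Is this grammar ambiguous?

Unambiguous

Only S, B are reachable from S; ignoring the rest: Restricted to the reachable nonterminals, every rule has the form A → t or A → t B, and no two rules for the same A share a first terminal. The grammar encodes a DFA — one run per string.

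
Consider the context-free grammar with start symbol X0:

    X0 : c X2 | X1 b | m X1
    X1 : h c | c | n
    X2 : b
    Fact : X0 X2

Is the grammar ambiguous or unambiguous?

Ambiguous

Witness: c b

Derivation 1: X0 ⇒ c X2 ⇒ c b
Derivation 2: X0 ⇒ X1 b ⇒ c b

Two distinct leftmost derivations for the same string.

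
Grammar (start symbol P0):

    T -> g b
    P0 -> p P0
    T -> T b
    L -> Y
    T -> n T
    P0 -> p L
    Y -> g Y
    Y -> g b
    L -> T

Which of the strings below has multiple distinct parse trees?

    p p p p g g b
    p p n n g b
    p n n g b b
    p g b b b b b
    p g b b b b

p n n g b b

p p p p g g b: 1 tree
p p n n g b: 1 tree
p n n g b b: 3 trees
p g b b b b b: 1 tree
p g b b b b: 1 tree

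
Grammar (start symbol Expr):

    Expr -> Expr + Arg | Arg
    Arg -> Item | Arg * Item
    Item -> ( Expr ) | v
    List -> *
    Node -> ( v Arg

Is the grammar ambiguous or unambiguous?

(List, Node are unreachable from Expr, so their rules don't affect L(Expr).) The grammar is stratified — Expr handles '+' (left-recursive), Arg handles '*', Item atoms. Each operator has a fixed associativity and precedence level, so every string has one parse.

Unambiguous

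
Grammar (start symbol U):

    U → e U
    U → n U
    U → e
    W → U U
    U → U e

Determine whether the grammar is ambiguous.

Witness: e e

Derivation 1: U ⇒ e U ⇒ e e
Derivation 2: U ⇒ U e ⇒ e e

Two distinct leftmost derivations for the same string.

Ambiguous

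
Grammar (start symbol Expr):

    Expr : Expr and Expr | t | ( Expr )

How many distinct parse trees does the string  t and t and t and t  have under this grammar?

Parse trees for t and t and t and t:
  [Expr [Expr t] and [Expr [Expr t] and [Expr [Expr t] and [Expr t]]]]
  [Expr [Expr t] and [Expr [Expr [Expr t] and [Expr t]] and [Expr t]]]
  [Expr [Expr [Expr t] and [Expr t]] and [Expr [Expr t] and [Expr t]]]
  [Expr [Expr [Expr t] and [Expr [Expr t] and [Expr t]]] and [Expr t]]
  [Expr [Expr [Expr [Expr t] and [Expr t]] and [Expr t]] and [Expr t]]

5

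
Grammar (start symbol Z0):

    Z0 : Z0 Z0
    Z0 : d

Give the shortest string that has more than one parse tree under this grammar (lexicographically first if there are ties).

d d d

length 1: no string has ≥2 trees
length 2: no string has ≥2 trees
length 3: d d d has 2 parse trees

Two derivations of d d d:
  Z0 ⇒ Z0 Z0 ⇒ Z0 Z0 Z0 ⇒ d Z0 Z0 ⇒ d d Z0 ⇒ d d d
  Z0 ⇒ Z0 Z0 ⇒ d Z0 ⇒ d Z0 Z0 ⇒ d d Z0 ⇒ d d d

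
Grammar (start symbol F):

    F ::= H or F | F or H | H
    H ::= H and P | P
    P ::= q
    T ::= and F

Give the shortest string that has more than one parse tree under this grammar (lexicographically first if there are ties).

length 1: no string has ≥2 trees
length 3: q or q has 2 parse trees

Two derivations of q or q:
  F ⇒ H or F ⇒ P or F ⇒ q or F ⇒ q or H ⇒ q or P ⇒ q or q
  F ⇒ F or H ⇒ H or H ⇒ P or H ⇒ q or H ⇒ q or P ⇒ q or q

q or q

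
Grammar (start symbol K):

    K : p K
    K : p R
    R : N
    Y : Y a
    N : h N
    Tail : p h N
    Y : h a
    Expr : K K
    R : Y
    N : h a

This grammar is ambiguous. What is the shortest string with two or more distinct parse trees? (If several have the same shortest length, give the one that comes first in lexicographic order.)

length 3: p h a has 2 parse trees

Two derivations of p h a:
  K ⇒ p R ⇒ p N ⇒ p h a
  K ⇒ p R ⇒ p Y ⇒ p h a

p h a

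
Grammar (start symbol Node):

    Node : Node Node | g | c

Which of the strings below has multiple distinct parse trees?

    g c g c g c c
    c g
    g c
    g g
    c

g c g c g c c

g c g c g c c: 132 trees
c g: 1 tree
g c: 1 tree
g g: 1 tree
c: 1 tree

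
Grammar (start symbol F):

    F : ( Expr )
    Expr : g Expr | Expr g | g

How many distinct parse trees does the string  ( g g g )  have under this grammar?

4

Parse trees for ( g g g ):
  [F ( [Expr g [Expr g [Expr g]]] )]
  [F ( [Expr g [Expr [Expr g] g]] )]
  [F ( [Expr [Expr g [Expr g]] g] )]
  [F ( [Expr [Expr [Expr g] g] g] )]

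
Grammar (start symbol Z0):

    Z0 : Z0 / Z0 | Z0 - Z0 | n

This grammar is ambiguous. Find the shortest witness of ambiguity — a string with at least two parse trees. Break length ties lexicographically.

length 1: no string has ≥2 trees
length 3: no string has ≥2 trees
length 5: n - n - n has 2 parse trees

Two derivations of n - n - n:
  Z0 ⇒ Z0 - Z0 ⇒ Z0 - Z0 - Z0 ⇒ n - Z0 - Z0 ⇒ n - n - Z0 ⇒ n - n - n
  Z0 ⇒ Z0 - Z0 ⇒ n - Z0 ⇒ n - Z0 - Z0 ⇒ n - n - Z0 ⇒ n - n - n

n - n - n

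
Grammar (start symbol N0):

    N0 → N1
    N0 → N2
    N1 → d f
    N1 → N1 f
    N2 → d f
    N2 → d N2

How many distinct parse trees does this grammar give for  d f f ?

Parse trees for d f f:
  [N0 [N1 [N1 d f] f]]

1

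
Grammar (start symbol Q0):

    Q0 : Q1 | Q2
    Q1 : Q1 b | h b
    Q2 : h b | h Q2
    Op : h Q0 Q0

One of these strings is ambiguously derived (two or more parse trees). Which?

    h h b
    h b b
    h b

h b

h h b: 1 tree
h b b: 1 tree
h b: 2 trees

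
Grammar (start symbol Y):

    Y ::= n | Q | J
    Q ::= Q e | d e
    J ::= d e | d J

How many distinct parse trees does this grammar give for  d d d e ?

1

Parse trees for d d d e:
  [Y [J d [J d [J d e]]]]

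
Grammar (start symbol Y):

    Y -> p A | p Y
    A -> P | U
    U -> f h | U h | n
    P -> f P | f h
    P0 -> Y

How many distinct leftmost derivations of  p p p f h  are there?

Parse trees for p p p f h:
  [Y p [Y p [Y p [A [P f h]]]]]
  [Y p [Y p [Y p [A [U f h]]]]]

2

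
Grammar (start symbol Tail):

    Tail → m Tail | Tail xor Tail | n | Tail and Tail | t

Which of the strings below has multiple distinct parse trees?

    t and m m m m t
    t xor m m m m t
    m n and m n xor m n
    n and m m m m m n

m n and m n xor m n

t and m m m m t: 1 tree
t xor m m m m t: 1 tree
m n and m n xor m n: 7 trees
n and m m m m m n: 1 tree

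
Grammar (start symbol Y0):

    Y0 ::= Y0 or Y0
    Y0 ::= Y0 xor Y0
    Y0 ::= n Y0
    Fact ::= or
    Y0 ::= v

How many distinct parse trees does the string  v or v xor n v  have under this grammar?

Parse trees for v or v xor n v:
  [Y0 [Y0 v] or [Y0 [Y0 v] xor [Y0 n [Y0 v]]]]
  [Y0 [Y0 [Y0 v] or [Y0 v]] xor [Y0 n [Y0 v]]]

2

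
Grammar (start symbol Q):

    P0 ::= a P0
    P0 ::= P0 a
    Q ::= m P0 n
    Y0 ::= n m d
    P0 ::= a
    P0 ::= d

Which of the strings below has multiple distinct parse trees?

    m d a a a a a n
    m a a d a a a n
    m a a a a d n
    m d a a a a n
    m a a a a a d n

m d a a a a a n: 1 tree
m a a d a a a n: 10 trees
m a a a a d n: 1 tree
m d a a a a n: 1 tree
m a a a a a d n: 1 tree

m a a d a a a n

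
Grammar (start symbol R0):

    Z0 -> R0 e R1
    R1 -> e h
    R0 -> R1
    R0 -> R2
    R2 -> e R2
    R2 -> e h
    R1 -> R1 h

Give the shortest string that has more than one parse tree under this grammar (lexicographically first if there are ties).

e h

length 2: e h has 2 parse trees

Two derivations of e h:
  R0 ⇒ R1 ⇒ e h
  R0 ⇒ R2 ⇒ e h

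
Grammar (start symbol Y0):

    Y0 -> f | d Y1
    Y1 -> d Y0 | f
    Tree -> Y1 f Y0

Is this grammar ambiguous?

Unambiguous

(Tree is unreachable from Y0, so its rules don't affect L(Y0).) The reachable rules are right-linear with at most one rule per (nonterminal, next-terminal) pair. Each input token forces the next rule, so parsing is deterministic.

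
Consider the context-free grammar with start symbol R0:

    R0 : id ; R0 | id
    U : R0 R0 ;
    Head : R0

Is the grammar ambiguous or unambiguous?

Only R0 is reachable from R0; ignoring the rest: Right-recursive list with a separator: after each atom, whether the separator follows determines the rule. One parse per string.

Unambiguous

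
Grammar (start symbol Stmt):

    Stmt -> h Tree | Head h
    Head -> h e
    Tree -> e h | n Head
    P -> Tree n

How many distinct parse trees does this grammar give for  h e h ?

Parse trees for h e h:
  [Stmt h [Tree e h]]
  [Stmt [Head h e] h]

2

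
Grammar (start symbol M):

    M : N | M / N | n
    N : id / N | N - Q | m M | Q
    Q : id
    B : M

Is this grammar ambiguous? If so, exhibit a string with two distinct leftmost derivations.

Ambiguous

Witness: id / id

Derivation 1: M ⇒ N ⇒ id / N ⇒ id / Q ⇒ id / id
Derivation 2: M ⇒ M / N ⇒ N / N ⇒ Q / N ⇒ id / N ⇒ id / Q ⇒ id / id

Two distinct leftmost derivations for the same string.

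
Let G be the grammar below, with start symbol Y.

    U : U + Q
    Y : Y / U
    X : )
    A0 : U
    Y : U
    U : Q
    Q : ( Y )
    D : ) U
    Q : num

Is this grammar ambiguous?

Only Y, U, Q are reachable from Y; ignoring the rest: This is a standard precedence ladder (Y over U over Q), with each level left-recursive on its own operator ('/' at Y, '+' at U). That structure is LR(1), hence unambiguous.

Unambiguous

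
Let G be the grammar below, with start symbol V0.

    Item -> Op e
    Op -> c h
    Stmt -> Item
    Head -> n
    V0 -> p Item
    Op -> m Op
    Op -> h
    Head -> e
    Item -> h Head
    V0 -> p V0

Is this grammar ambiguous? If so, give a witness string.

Ambiguous

Witness: p h e

Derivation 1: V0 ⇒ p Item ⇒ p Op e ⇒ p h e
Derivation 2: V0 ⇒ p Item ⇒ p h Head ⇒ p h e

Two distinct leftmost derivations for the same string.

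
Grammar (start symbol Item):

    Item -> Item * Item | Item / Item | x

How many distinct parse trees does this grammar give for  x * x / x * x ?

5

Parse trees for x * x / x * x:
  [Item [Item x] * [Item [Item [Item x] / [Item x]] * [Item x]]]
  [Item [Item x] * [Item [Item x] / [Item [Item x] * [Item x]]]]
  [Item [Item [Item x] * [Item [Item x] / [Item x]]] * [Item x]]
  [Item [Item [Item [Item x] * [Item x]] / [Item x]] * [Item x]]
  [Item [Item [Item x] * [Item x]] / [Item [Item x] * [Item x]]]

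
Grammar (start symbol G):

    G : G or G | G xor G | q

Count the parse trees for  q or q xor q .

Parse trees for q or q xor q:
  [G [G q] or [G [G q] xor [G q]]]
  [G [G [G q] or [G q]] xor [G q]]

2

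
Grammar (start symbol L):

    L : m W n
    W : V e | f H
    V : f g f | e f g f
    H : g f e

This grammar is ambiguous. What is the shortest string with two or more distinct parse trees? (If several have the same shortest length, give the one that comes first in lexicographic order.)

m f g f e n

length 6: m f g f e n has 2 parse trees

Two derivations of m f g f e n:
  L ⇒ m W n ⇒ m V e n ⇒ m f g f e n
  L ⇒ m W n ⇒ m f H n ⇒ m f g f e n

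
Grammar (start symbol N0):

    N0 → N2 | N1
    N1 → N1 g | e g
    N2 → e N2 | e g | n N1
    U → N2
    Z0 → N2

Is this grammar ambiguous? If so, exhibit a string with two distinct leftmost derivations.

Ambiguous

Witness: e g

Derivation 1: N0 ⇒ N2 ⇒ e g
Derivation 2: N0 ⇒ N1 ⇒ e g

Two distinct leftmost derivations for the same string.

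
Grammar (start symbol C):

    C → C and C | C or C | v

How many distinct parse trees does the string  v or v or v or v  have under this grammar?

Parse trees for v or v or v or v:
  [C [C v] or [C [C v] or [C [C v] or [C v]]]]
  [C [C v] or [C [C [C v] or [C v]] or [C v]]]
  [C [C [C v] or [C v]] or [C [C v] or [C v]]]
  [C [C [C v] or [C [C v] or [C v]]] or [C v]]
  [C [C [C [C v] or [C v]] or [C v]] or [C v]]

5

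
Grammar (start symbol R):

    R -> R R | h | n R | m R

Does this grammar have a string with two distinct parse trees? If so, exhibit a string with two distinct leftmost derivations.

Ambiguous

Witness: h h h

Derivation 1: R ⇒ R R ⇒ R R R ⇒ h R R ⇒ h h R ⇒ h h h
Derivation 2: R ⇒ R R ⇒ h R ⇒ h R R ⇒ h h R ⇒ h h h

Two distinct leftmost derivations for the same string.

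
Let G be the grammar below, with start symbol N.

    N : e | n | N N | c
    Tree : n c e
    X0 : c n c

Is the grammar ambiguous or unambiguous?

Witness: c c c

Derivation 1: N ⇒ N N ⇒ N N N ⇒ c N N ⇒ c c N ⇒ c c c
Derivation 2: N ⇒ N N ⇒ c N ⇒ c N N ⇒ c c N ⇒ c c c

Two distinct leftmost derivations for the same string.

Ambiguous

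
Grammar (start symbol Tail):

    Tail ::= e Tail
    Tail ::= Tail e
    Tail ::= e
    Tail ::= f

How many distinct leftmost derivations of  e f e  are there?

2

Parse trees for e f e:
  [Tail e [Tail [Tail f] e]]
  [Tail [Tail e [Tail f]] e]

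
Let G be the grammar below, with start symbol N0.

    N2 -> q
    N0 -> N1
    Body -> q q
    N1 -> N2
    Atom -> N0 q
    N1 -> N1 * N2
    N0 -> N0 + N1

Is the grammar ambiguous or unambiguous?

Only N0, N1, N2 are reachable from N0; ignoring the rest: The grammar is stratified — N0 handles '+' (left-recursive), N1 handles '*', N2 atoms. Each operator has a fixed associativity and precedence level, so every string has one parse.

Unambiguous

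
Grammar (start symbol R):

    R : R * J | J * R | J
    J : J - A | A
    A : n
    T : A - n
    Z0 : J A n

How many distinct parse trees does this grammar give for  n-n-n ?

1

Parse trees for n-n-n:
  [R [J [J [J [A n]] - [A n]] - [A n]]]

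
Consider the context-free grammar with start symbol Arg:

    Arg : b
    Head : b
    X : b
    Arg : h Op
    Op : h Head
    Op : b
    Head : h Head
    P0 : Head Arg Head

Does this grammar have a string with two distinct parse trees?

Only Arg, Op, Head are reachable from Arg; ignoring the rest: The reachable rules are right-linear with at most one rule per (nonterminal, next-terminal) pair. Each input token forces the next rule, so parsing is deterministic.

Unambiguous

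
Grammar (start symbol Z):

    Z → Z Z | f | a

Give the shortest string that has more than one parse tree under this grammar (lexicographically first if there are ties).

a a a

length 1: no string has ≥2 trees
length 2: no string has ≥2 trees
length 3: a a a has 2 parse trees

Two derivations of a a a:
  Z ⇒ Z Z ⇒ Z Z Z ⇒ a Z Z ⇒ a a Z ⇒ a a a
  Z ⇒ Z Z ⇒ a Z ⇒ a Z Z ⇒ a a Z ⇒ a a a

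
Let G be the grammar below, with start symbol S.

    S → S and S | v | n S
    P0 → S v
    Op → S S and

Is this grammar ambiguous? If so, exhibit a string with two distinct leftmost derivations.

Ambiguous

Witness: n v and v

Derivation 1: S ⇒ S and S ⇒ n S and S ⇒ n v and S ⇒ n v and v
Derivation 2: S ⇒ n S ⇒ n S and S ⇒ n v and S ⇒ n v and v

Two distinct leftmost derivations for the same string.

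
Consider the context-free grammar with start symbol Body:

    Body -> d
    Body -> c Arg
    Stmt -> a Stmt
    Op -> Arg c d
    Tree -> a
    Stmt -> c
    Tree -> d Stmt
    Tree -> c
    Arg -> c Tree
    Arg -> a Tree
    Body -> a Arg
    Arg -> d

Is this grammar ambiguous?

Only Body, Arg, Tree, Stmt are reachable from Body; ignoring the rest: The reachable rules are right-linear with at most one rule per (nonterminal, next-terminal) pair. Each input token forces the next rule, so parsing is deterministic.

Unambiguous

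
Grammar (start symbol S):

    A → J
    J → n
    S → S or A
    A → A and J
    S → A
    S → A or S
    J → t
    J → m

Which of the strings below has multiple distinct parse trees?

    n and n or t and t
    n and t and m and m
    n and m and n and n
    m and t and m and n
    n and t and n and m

n and n or t and t

n and n or t and t: 2 trees
n and t and m and m: 1 tree
n and m and n and n: 1 tree
m and t and m and n: 1 tree
n and t and n and m: 1 tree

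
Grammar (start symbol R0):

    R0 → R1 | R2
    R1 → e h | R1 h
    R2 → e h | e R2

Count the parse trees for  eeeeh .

Parse trees for eeeeh:
  [R0 [R2 e [R2 e [R2 e [R2 e h]]]]]

1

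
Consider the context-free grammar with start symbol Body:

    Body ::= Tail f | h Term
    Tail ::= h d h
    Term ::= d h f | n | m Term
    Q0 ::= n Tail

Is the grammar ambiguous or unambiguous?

Witness: h d h f

Derivation 1: Body ⇒ Tail f ⇒ h d h f
Derivation 2: Body ⇒ h Term ⇒ h d h f

Two distinct leftmost derivations for the same string.

Ambiguous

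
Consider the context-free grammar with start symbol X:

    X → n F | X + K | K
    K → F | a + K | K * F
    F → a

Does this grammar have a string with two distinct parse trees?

Ambiguous

Witness: a + a

Derivation 1: X ⇒ X + K ⇒ K + K ⇒ F + K ⇒ a + K ⇒ a + F ⇒ a + a
Derivation 2: X ⇒ K ⇒ a + K ⇒ a + F ⇒ a + a

Two distinct leftmost derivations for the same string.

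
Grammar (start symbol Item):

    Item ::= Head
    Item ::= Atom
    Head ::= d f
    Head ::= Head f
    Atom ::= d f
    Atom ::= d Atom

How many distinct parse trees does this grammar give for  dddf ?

1

Parse trees for dddf:
  [Item [Atom d [Atom d [Atom d f]]]]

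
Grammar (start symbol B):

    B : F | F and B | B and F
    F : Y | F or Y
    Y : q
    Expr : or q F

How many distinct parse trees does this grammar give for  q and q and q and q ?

8

Parse trees for q and q and q and q:
  [B [F [Y q]] and [B [F [Y q]] and [B [F [Y q]] and [B [F [Y q]]]]]]
  [B [F [Y q]] and [B [F [Y q]] and [B [B [F [Y q]]] and [F [Y q]]]]]
  [B [F [Y q]] and [B [B [F [Y q]] and [B [F [Y q]]]] and [F [Y q]]]]
  [B [F [Y q]] and [B [B [B [F [Y q]]] and [F [Y q]]] and [F [Y q]]]]
  [B [B [F [Y q]] and [B [F [Y q]] and [B [F [Y q]]]]] and [F [Y q]]]
  [B [B [F [Y q]] and [B [B [F [Y q]]] and [F [Y q]]]] and [F [Y q]]]
  [B [B [B [F [Y q]] and [B [F [Y q]]]] and [F [Y q]]] and [F [Y q]]]
  [B [B [B [B [F [Y q]]] and [F [Y q]]] and [F [Y q]]] and [F [Y q]]]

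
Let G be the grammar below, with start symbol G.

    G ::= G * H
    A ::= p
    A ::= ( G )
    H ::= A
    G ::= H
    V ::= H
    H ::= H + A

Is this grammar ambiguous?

(V is unreachable from G, so its rules don't affect L(G).) This is a standard precedence ladder (G over H over A), with each level left-recursive on its own operator ('*' at G, '+' at H). That structure is LR(1), hence unambiguous.

Unambiguous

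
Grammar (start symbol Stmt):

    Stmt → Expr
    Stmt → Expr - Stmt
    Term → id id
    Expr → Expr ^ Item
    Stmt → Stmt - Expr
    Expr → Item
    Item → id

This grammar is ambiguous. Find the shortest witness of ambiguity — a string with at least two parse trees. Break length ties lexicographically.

length 1: no string has ≥2 trees
length 3: id - id has 2 parse trees

Two derivations of id - id:
  Stmt ⇒ Expr - Stmt ⇒ Item - Stmt ⇒ id - Stmt ⇒ id - Expr ⇒ id - Item ⇒ id - id
  Stmt ⇒ Stmt - Expr ⇒ Expr - Expr ⇒ Item - Expr ⇒ id - Expr ⇒ id - Item ⇒ id - id

id - id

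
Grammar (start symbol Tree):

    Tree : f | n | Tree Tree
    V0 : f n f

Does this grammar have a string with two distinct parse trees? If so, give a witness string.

Ambiguous

Witness: f f f

Derivation 1: Tree ⇒ Tree Tree ⇒ f Tree ⇒ f Tree Tree ⇒ f f Tree ⇒ f f f
Derivation 2: Tree ⇒ Tree Tree ⇒ Tree Tree Tree ⇒ f Tree Tree ⇒ f f Tree ⇒ f f f

Two distinct leftmost derivations for the same string.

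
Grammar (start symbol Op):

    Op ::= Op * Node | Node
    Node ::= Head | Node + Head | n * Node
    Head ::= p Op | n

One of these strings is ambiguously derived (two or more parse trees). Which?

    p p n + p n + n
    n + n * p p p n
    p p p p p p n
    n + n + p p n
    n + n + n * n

p p n + p n + n

p p n + p n + n: 9 trees
n + n * p p p n: 1 tree
p p p p p p n: 1 tree
n + n + p p n: 1 tree
n + n + n * n: 1 tree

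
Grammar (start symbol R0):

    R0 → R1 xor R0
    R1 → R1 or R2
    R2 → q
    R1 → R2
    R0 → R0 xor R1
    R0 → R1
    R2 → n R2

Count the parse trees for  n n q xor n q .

Parse trees for n n q xor n q:
  [R0 [R1 [R2 n [R2 n [R2 q]]]] xor [R0 [R1 [R2 n [R2 q]]]]]
  [R0 [R0 [R1 [R2 n [R2 n [R2 q]]]]] xor [R1 [R2 n [R2 q]]]]

2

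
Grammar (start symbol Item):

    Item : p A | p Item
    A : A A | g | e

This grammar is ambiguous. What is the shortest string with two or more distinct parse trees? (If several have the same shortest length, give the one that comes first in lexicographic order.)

length 2: no string has ≥2 trees
length 3: no string has ≥2 trees
length 4: p e e e has 2 parse trees

Two derivations of p e e e:
  Item ⇒ p A ⇒ p A A ⇒ p A A A ⇒ p e A A ⇒ p e e A ⇒ p e e e
  Item ⇒ p A ⇒ p A A ⇒ p e A ⇒ p e A A ⇒ p e e A ⇒ p e e e

p e e e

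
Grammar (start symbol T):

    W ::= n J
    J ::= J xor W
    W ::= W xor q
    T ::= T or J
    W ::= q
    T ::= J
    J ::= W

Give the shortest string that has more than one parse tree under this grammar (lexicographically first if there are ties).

q xor q

length 1: no string has ≥2 trees
length 2: no string has ≥2 trees
length 3: q xor q has 2 parse trees

Two derivations of q xor q:
  T ⇒ J ⇒ J xor W ⇒ W xor W ⇒ q xor W ⇒ q xor q
  T ⇒ J ⇒ W ⇒ W xor q ⇒ q xor q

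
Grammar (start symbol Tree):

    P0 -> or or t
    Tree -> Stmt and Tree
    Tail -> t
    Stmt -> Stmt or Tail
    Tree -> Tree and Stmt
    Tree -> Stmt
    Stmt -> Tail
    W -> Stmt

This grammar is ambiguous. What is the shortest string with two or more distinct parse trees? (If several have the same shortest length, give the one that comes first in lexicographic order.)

t and t

length 1: no string has ≥2 trees
length 3: t and t has 2 parse trees

Two derivations of t and t:
  Tree ⇒ Stmt and Tree ⇒ Tail and Tree ⇒ t and Tree ⇒ t and Stmt ⇒ t and Tail ⇒ t and t
  Tree ⇒ Tree and Stmt ⇒ Stmt and Stmt ⇒ Tail and Stmt ⇒ t and Stmt ⇒ t and Tail ⇒ t and t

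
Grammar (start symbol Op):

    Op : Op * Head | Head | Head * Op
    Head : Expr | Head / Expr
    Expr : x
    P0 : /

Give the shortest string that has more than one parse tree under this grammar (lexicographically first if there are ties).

length 1: no string has ≥2 trees
length 3: x * x has 2 parse trees

Two derivations of x * x:
  Op ⇒ Op * Head ⇒ Head * Head ⇒ Expr * Head ⇒ x * Head ⇒ x * Expr ⇒ x * x
  Op ⇒ Head * Op ⇒ Expr * Op ⇒ x * Op ⇒ x * Head ⇒ x * Expr ⇒ x * x

x * x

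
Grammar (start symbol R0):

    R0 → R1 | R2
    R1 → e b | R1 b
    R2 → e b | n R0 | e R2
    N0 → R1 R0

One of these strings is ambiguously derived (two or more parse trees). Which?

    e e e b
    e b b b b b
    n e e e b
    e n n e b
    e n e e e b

e e e b: 1 tree
e b b b b b: 1 tree
n e e e b: 1 tree
e n n e b: 2 trees
e n e e e b: 1 tree

e n n e b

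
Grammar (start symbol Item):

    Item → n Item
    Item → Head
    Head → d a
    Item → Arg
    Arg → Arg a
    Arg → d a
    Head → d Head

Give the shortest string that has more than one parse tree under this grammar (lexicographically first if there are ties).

d a

length 2: d a has 2 parse trees

Two derivations of d a:
  Item ⇒ Head ⇒ d a
  Item ⇒ Arg ⇒ d a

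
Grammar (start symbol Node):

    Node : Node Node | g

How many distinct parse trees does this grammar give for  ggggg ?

14

Parse trees for ggggg (showing first 6 of 14):
  [Node [Node g] [Node [Node g] [Node [Node g] [Node [Node g] [Node g]]]]]
  [Node [Node g] [Node [Node g] [Node [Node [Node g] [Node g]] [Node g]]]]
  [Node [Node g] [Node [Node [Node g] [Node g]] [Node [Node g] [Node g]]]]
  [Node [Node g] [Node [Node [Node g] [Node [Node g] [Node g]]] [Node g]]]
  [Node [Node g] [Node [Node [Node [Node g] [Node g]] [Node g]] [Node g]]]
  [Node [Node [Node g] [Node g]] [Node [Node g] [Node [Node g] [Node g]]]]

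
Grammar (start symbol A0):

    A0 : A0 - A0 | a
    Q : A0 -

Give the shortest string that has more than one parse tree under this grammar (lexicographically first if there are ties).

length 1: no string has ≥2 trees
length 3: no string has ≥2 trees
length 5: a - a - a has 2 parse trees

Two derivations of a - a - a:
  A0 ⇒ A0 - A0 ⇒ A0 - A0 - A0 ⇒ a - A0 - A0 ⇒ a - a - A0 ⇒ a - a - a
  A0 ⇒ A0 - A0 ⇒ a - A0 ⇒ a - A0 - A0 ⇒ a - a - A0 ⇒ a - a - a

a - a - a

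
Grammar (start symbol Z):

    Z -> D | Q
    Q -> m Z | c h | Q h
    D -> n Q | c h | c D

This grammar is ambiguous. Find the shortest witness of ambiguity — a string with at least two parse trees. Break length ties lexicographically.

c h

length 2: c h has 2 parse trees

Two derivations of c h:
  Z ⇒ D ⇒ c h
  Z ⇒ Q ⇒ c h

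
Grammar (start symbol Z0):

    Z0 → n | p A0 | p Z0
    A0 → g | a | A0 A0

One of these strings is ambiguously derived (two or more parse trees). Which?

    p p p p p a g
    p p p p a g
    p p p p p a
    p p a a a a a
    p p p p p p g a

p p a a a a a

p p p p p a g: 1 tree
p p p p a g: 1 tree
p p p p p a: 1 tree
p p a a a a a: 14 trees
p p p p p p g a: 1 tree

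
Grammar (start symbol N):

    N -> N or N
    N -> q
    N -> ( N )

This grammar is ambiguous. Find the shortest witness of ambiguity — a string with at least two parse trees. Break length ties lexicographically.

length 1: no string has ≥2 trees
length 3: no string has ≥2 trees
length 5: q or q or q has 2 parse trees

Two derivations of q or q or q:
  N ⇒ N or N ⇒ N or N or N ⇒ q or N or N ⇒ q or q or N ⇒ q or q or q
  N ⇒ N or N ⇒ q or N ⇒ q or N or N ⇒ q or q or N ⇒ q or q or q

q or q or q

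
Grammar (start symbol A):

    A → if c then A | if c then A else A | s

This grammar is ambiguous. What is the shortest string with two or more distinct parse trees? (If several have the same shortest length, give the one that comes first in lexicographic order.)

if c then if c then s else s

length 1: no string has ≥2 trees
length 4: no string has ≥2 trees
length 6: no string has ≥2 trees
length 7: no string has ≥2 trees
length 9: if c then if c then s else s has 2 parse trees

Two derivations of if c then if c then s else s:
  A ⇒ if c then A ⇒ if c then if c then A else A ⇒ if c then if c then s else A ⇒ if c then if c then s else s
  A ⇒ if c then A else A ⇒ if c then if c then A else A ⇒ if c then if c then s else A ⇒ if c then if c then s else s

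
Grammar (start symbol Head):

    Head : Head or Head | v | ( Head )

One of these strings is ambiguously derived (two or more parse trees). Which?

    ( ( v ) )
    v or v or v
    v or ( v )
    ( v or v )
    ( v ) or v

( ( v ) ): 1 tree
v or v or v: 2 trees
v or ( v ): 1 tree
( v or v ): 1 tree
( v ) or v: 1 tree

v or v or v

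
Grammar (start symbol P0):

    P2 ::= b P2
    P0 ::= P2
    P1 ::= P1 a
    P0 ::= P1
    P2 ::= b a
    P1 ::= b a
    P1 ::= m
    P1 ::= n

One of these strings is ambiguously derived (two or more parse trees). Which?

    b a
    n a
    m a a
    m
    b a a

b a: 2 trees
n a: 1 tree
m a a: 1 tree
m: 1 tree
b a a: 1 tree

b a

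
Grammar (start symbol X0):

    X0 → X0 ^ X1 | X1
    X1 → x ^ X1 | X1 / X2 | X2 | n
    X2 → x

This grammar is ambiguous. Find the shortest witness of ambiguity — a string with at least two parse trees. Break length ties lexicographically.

length 1: no string has ≥2 trees
length 3: x ^ n has 2 parse trees

Two derivations of x ^ n:
  X0 ⇒ X0 ^ X1 ⇒ X1 ^ X1 ⇒ X2 ^ X1 ⇒ x ^ X1 ⇒ x ^ n
  X0 ⇒ X1 ⇒ x ^ X1 ⇒ x ^ n

x ^ n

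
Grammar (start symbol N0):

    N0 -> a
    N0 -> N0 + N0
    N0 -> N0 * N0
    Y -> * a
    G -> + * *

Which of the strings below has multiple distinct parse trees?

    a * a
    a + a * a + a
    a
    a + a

a + a * a + a

a * a: 1 tree
a + a * a + a: 5 trees
a: 1 tree
a + a: 1 tree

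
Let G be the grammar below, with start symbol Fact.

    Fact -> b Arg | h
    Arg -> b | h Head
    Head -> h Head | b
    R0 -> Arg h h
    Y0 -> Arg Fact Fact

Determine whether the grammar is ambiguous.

(R0, Y0 are unreachable from Fact, so their rules don't affect L(Fact).) Restricted to the reachable nonterminals, every rule has the form A → t or A → t B, and no two rules for the same A share a first terminal. The grammar encodes a DFA — one run per string.

Unambiguous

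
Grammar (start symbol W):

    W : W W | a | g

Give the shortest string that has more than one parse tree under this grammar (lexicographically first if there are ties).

length 1: no string has ≥2 trees
length 2: no string has ≥2 trees
length 3: a a a has 2 parse trees

Two derivations of a a a:
  W ⇒ W W ⇒ W W W ⇒ a W W ⇒ a a W ⇒ a a a
  W ⇒ W W ⇒ a W ⇒ a W W ⇒ a a W ⇒ a a a

a a a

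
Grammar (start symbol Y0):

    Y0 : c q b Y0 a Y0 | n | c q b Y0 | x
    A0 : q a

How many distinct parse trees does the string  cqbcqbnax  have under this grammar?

Parse trees for cqbcqbnax:
  [Y0 c q b [Y0 c q b [Y0 n]] a [Y0 x]]
  [Y0 c q b [Y0 c q b [Y0 n] a [Y0 x]]]

2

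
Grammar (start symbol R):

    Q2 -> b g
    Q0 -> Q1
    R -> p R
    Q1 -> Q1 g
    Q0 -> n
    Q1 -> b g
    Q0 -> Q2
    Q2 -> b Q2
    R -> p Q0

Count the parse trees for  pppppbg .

2

Parse trees for pppppbg:
  [R p [R p [R p [R p [R p [Q0 [Q1 b g]]]]]]]
  [R p [R p [R p [R p [R p [Q0 [Q2 b g]]]]]]]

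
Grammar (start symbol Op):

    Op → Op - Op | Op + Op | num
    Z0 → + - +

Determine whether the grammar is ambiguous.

Witness: num + num + num

Derivation 1: Op ⇒ Op + Op ⇒ Op + Op + Op ⇒ num + Op + Op ⇒ num + num + Op ⇒ num + num + num
Derivation 2: Op ⇒ Op + Op ⇒ num + Op ⇒ num + Op + Op ⇒ num + num + Op ⇒ num + num + num

Two distinct leftmost derivations for the same string.

Ambiguous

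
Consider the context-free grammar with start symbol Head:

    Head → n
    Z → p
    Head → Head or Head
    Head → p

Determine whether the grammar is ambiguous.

Witness: n or n or n

Derivation 1: Head ⇒ Head or Head ⇒ n or Head ⇒ n or Head or Head ⇒ n or n or Head ⇒ n or n or n
Derivation 2: Head ⇒ Head or Head ⇒ Head or Head or Head ⇒ n or Head or Head ⇒ n or n or Head ⇒ n or n or n

Two distinct leftmost derivations for the same string.

Ambiguous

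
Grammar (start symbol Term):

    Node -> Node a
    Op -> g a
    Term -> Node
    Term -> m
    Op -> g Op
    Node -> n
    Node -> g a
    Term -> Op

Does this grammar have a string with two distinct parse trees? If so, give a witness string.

Ambiguous

Witness: g a

Derivation 1: Term ⇒ Node ⇒ g a
Derivation 2: Term ⇒ Op ⇒ g a

Two distinct leftmost derivations for the same string.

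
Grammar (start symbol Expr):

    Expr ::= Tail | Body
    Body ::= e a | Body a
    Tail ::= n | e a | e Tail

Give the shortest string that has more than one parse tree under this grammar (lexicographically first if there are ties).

length 1: no string has ≥2 trees
length 2: e a has 2 parse trees

Two derivations of e a:
  Expr ⇒ Tail ⇒ e a
  Expr ⇒ Body ⇒ e a

e a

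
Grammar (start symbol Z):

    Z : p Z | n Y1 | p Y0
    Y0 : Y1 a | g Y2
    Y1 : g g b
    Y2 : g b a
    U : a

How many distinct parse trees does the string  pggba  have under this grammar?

Parse trees for pggba:
  [Z p [Y0 [Y1 g g b] a]]
  [Z p [Y0 g [Y2 g b a]]]

2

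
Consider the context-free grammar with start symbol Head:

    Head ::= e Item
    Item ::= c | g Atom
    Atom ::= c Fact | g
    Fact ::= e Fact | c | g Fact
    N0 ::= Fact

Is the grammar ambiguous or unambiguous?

Only Head, Item, Atom, Fact are reachable from Head; ignoring the rest: Restricted to the reachable nonterminals, every rule has the form A → t or A → t B, and no two rules for the same A share a first terminal. The grammar encodes a DFA — one run per string.

Unambiguous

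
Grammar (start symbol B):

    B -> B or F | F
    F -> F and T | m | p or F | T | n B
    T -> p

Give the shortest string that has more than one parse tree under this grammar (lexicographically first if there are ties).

length 1: no string has ≥2 trees
length 2: no string has ≥2 trees
length 3: p or m has 2 parse trees

Two derivations of p or m:
  B ⇒ B or F ⇒ F or F ⇒ T or F ⇒ p or F ⇒ p or m
  B ⇒ F ⇒ p or F ⇒ p or m

p or m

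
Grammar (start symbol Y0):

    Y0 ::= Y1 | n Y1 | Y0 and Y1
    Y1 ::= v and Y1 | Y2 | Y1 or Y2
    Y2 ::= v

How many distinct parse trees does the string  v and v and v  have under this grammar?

4

Parse trees for v and v and v:
  [Y0 [Y1 v and [Y1 v and [Y1 [Y2 v]]]]]
  [Y0 [Y0 [Y1 [Y2 v]]] and [Y1 v and [Y1 [Y2 v]]]]
  [Y0 [Y0 [Y1 v and [Y1 [Y2 v]]]] and [Y1 [Y2 v]]]
  [Y0 [Y0 [Y0 [Y1 [Y2 v]]] and [Y1 [Y2 v]]] and [Y1 [Y2 v]]]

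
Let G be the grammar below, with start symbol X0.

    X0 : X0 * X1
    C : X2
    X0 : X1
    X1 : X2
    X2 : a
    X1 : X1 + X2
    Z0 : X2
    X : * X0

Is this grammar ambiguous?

Unambiguous

Only X0, X1, X2 are reachable from X0; ignoring the rest: X0 → X0 * X1 | X1  ;  X1 → X1 + X2 | X2  — a left-associative chain with X2 at the bottom. Each string factors uniquely by precedence.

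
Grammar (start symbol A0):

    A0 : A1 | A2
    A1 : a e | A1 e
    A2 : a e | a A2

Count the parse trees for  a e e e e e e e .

1

Parse trees for a e e e e e e e:
  [A0 [A1 [A1 [A1 [A1 [A1 [A1 [A1 a e] e] e] e] e] e] e]]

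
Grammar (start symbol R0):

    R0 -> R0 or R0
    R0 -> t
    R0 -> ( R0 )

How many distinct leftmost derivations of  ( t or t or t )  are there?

2

Parse trees for ( t or t or t ):
  [R0 ( [R0 [R0 t] or [R0 [R0 t] or [R0 t]]] )]
  [R0 ( [R0 [R0 [R0 t] or [R0 t]] or [R0 t]] )]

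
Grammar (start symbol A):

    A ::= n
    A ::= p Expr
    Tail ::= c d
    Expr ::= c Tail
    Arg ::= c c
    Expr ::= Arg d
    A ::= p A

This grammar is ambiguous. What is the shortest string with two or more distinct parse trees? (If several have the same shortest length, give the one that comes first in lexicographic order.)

p c c d

length 1: no string has ≥2 trees
length 2: no string has ≥2 trees
length 3: no string has ≥2 trees
length 4: p c c d has 2 parse trees

Two derivations of p c c d:
  A ⇒ p Expr ⇒ p c Tail ⇒ p c c d
  A ⇒ p Expr ⇒ p Arg d ⇒ p c c d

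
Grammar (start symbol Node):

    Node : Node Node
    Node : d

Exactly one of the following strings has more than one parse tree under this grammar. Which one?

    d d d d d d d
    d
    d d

d d d d d d d

d d d d d d d: 132 trees
d: 1 tree
d d: 1 tree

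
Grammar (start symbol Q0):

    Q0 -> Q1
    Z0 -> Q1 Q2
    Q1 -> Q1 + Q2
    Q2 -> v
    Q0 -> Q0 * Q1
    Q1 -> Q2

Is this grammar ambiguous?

Only Q0, Q1, Q2 are reachable from Q0; ignoring the rest: The grammar is stratified — Q0 handles '*' (left-recursive), Q1 handles '+', Q2 atoms. Each operator has a fixed associativity and precedence level, so every string has one parse.

Unambiguous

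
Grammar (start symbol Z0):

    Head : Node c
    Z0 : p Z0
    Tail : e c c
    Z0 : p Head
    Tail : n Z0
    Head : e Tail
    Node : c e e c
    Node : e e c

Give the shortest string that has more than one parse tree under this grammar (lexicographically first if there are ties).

p e e c c

length 5: p e e c c has 2 parse trees

Two derivations of p e e c c:
  Z0 ⇒ p Head ⇒ p Node c ⇒ p e e c c
  Z0 ⇒ p Head ⇒ p e Tail ⇒ p e e c c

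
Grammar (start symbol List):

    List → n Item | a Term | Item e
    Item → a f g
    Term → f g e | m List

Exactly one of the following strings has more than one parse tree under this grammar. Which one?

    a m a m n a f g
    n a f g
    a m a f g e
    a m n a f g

a m a m n a f g: 1 tree
n a f g: 1 tree
a m a f g e: 2 trees
a m n a f g: 1 tree

a m a f g e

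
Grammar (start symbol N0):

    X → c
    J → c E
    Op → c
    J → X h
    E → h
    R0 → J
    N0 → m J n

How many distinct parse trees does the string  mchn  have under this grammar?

2

Parse trees for mchn:
  [N0 m [J c [E h]] n]
  [N0 m [J [X c] h] n]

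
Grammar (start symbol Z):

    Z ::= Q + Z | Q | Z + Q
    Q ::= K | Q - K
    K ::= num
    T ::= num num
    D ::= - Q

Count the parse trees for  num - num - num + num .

2

Parse trees for num - num - num + num:
  [Z [Q [Q [Q [K num]] - [K num]] - [K num]] + [Z [Q [K num]]]]
  [Z [Z [Q [Q [Q [K num]] - [K num]] - [K num]]] + [Q [K num]]]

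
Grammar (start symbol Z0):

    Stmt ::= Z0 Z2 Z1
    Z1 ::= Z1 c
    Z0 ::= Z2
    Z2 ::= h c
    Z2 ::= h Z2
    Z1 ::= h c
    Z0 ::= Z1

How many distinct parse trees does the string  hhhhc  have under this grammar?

Parse trees for hhhhc:
  [Z0 [Z2 h [Z2 h [Z2 h [Z2 h c]]]]]

1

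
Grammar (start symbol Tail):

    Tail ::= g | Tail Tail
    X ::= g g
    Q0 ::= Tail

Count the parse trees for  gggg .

Parse trees for gggg:
  [Tail [Tail g] [Tail [Tail g] [Tail [Tail g] [Tail g]]]]
  [Tail [Tail g] [Tail [Tail [Tail g] [Tail g]] [Tail g]]]
  [Tail [Tail [Tail g] [Tail g]] [Tail [Tail g] [Tail g]]]
  [Tail [Tail [Tail g] [Tail [Tail g] [Tail g]]] [Tail g]]
  [Tail [Tail [Tail [Tail g] [Tail g]] [Tail g]] [Tail g]]

5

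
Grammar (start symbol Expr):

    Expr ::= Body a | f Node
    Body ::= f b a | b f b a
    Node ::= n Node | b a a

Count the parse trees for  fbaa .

2

Parse trees for fbaa:
  [Expr [Body f b a] a]
  [Expr f [Node b a a]]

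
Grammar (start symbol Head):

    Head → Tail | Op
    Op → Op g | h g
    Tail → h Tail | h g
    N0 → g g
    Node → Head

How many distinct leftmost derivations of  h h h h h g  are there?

Parse trees for h h h h h g:
  [Head [Tail h [Tail h [Tail h [Tail h [Tail h g]]]]]]

1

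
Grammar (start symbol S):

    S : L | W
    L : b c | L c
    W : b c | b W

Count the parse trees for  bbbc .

1

Parse trees for bbbc:
  [S [W b [W b [W b c]]]]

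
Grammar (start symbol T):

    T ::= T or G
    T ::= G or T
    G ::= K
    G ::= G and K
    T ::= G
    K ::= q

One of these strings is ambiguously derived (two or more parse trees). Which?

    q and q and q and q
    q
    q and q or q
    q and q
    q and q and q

q and q and q and q: 1 tree
q: 1 tree
q and q or q: 2 trees
q and q: 1 tree
q and q and q: 1 tree

q and q or q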